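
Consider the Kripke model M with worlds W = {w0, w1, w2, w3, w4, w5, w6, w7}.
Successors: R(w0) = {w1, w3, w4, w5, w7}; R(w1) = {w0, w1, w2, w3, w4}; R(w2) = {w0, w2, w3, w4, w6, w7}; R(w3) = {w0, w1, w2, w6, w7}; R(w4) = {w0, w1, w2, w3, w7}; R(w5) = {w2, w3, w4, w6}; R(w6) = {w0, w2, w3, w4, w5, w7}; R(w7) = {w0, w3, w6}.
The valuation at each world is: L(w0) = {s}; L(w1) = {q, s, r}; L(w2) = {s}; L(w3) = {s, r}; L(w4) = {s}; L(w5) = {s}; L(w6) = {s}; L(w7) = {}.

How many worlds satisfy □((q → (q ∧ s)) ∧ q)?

Let φ = □((q → (q ∧ s)) ∧ q). Evaluate φ at each world:
  w0 (successors {w1, w3, w4, w5, w7}): φ is false.
  w1 (successors {w0, w1, w2, w3, w4}): φ is false.
  w2 (successors {w0, w2, w3, w4, w6, w7}): φ is false.
  w3 (successors {w0, w1, w2, w6, w7}): φ is false.
  w4 (successors {w0, w1, w2, w3, w7}): φ is false.
  w5 (successors {w2, w3, w4, w6}): φ is false.
  w6 (successors {w0, w2, w3, w4, w5, w7}): φ is false.
  w7 (successors {w0, w3, w6}): φ is false.
For instance, at w0:
  At w0: □((q → (q ∧ s)) ∧ q) requires (q → (q ∧ s)) ∧ q at every successor {w1, w3, w4, w5, w7}.
    (q → (q ∧ s)) ∧ q fails at w3, so □((q → (q ∧ s)) ∧ q) is false at w0.
Satisfying worlds: none.

0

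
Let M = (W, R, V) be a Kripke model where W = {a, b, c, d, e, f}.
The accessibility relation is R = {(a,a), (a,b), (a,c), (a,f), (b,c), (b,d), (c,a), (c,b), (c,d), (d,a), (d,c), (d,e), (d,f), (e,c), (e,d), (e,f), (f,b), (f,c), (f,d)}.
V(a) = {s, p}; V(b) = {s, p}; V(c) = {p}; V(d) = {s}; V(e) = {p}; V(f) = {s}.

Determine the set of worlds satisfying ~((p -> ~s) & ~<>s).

a, b, c, d, e, f

Let φ = ~((p -> ~s) & ~<>s). Evaluate φ at each world:
  a (successors {a, b, c, f}): φ is true.
  b (successors {c, d}): φ is true.
  c (successors {a, b, d}): φ is true.
  d (successors {a, c, e, f}): φ is true.
  e (successors {c, d, f}): φ is true.
  f (successors {b, c, d}): φ is true.
For instance, at b:
  At b: (p -> ~s) & ~<>s is false, so ~((p -> ~s) & ~<>s) is true.
    At b: p -> ~s is false, ~<>s is false, so (p -> ~s) & ~<>s is false.
      At b: <>s is true, so ~<>s is false.
Satisfying worlds: {a, b, c, d, e, f}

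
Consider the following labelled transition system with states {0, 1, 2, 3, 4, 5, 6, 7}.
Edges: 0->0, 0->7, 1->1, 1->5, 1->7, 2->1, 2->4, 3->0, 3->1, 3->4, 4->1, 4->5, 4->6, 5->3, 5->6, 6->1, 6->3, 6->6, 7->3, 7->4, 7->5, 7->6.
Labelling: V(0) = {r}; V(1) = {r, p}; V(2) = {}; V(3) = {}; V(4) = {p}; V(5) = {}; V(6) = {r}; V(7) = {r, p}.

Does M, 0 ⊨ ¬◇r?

At 0: ◇r is true, so ¬◇r is false.
  At 0: ◇r requires r at some successor in {0, 7}.
    r holds at 0, so ◇r is true at 0.

No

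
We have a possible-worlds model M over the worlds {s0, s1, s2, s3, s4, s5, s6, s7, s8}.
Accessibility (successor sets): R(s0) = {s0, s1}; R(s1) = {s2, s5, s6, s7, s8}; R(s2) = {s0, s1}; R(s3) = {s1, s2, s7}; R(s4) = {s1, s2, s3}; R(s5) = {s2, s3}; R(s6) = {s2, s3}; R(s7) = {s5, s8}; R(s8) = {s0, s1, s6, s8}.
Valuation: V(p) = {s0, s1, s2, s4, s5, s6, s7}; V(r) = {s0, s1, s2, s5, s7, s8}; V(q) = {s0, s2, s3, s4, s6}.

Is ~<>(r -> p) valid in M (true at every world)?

Let φ = ~<>(r -> p). Evaluate φ at each world:
  s0 (successors {s0, s1}): φ is false.
  s1 (successors {s2, s5, s6, s7, s8}): φ is false.
  s2 (successors {s0, s1}): φ is false.
  s3 (successors {s1, s2, s7}): φ is false.
  s4 (successors {s1, s2, s3}): φ is false.
  s5 (successors {s2, s3}): φ is false.
  s6 (successors {s2, s3}): φ is false.
  s7 (successors {s5, s8}): φ is false.
  s8 (successors {s0, s1, s6, s8}): φ is false.
Detail at s0 (counterexample):
  At s0: <>(r -> p) is true, so ~<>(r -> p) is false.
    At s0: <>(r -> p) requires r -> p at some successor in {s0, s1}.
      r -> p holds at s0, so <>(r -> p) is true at s0.

No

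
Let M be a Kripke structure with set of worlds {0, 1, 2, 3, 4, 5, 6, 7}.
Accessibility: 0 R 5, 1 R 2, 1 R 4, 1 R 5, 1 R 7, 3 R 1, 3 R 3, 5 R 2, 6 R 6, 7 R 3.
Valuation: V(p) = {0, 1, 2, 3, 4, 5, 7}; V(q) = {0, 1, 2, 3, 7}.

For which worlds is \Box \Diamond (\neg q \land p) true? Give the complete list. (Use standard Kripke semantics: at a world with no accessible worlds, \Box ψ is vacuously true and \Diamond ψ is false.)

Let φ = \Box \Diamond (\neg q \land p). Evaluate φ at each world:
  0 (successors {5}): φ is false.
  1 (successors {2, 4, 5, 7}): φ is false.
  2 (successors ∅): φ is true.
  3 (successors {1, 3}): φ is false.
  4 (successors ∅): φ is true.
  5 (successors {2}): φ is false.
  6 (successors {6}): φ is false.
  7 (successors {3}): φ is false.
For instance, at 7:
  At 7: \Box \Diamond (\neg q \land p) requires \Diamond (\neg q \land p) at every successor {3}.
    \Diamond (\neg q \land p) fails at 3, so \Box \Diamond (\neg q \land p) is false at 7.
      At 3: \Diamond (\neg q \land p) requires \neg q \land p at some successor in {1, 3}.
        At 1: \neg q \land p is false.
        At 3: \neg q \land p is false.
      So \Diamond (\neg q \land p) is false at 3.
Satisfying worlds: {2, 4}

2, 4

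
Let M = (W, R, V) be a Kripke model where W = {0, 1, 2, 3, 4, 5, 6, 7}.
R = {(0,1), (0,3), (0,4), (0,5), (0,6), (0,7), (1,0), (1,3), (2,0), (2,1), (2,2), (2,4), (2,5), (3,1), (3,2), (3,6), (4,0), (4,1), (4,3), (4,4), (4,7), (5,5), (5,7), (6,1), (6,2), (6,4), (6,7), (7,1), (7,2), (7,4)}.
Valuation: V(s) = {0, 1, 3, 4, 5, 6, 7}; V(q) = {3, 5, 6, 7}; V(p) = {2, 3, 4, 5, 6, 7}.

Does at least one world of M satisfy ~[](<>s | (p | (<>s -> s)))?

No

Let φ = ~[](<>s | (p | (<>s -> s))). Evaluate φ at each world:
  0 (successors {1, 3, 4, 5, 6, 7}): φ is false.
  1 (successors {0, 3}): φ is false.
  2 (successors {0, 1, 2, 4, 5}): φ is false.
  3 (successors {1, 2, 6}): φ is false.
  4 (successors {0, 1, 3, 4, 7}): φ is false.
  5 (successors {5, 7}): φ is false.
  6 (successors {1, 2, 4, 7}): φ is false.
  7 (successors {1, 2, 4}): φ is false.
For instance, at 2:
  At 2: [](<>s | (p | (<>s -> s))) is true, so ~[](<>s | (p | (<>s -> s))) is false.
    At 2: [](<>s | (p | (<>s -> s))) requires <>s | (p | (<>s -> s)) at every successor {0, 1, 2, 4, 5}.
      At 0: <>s | (p | (<>s -> s)) is true.
      At 1: <>s | (p | (<>s -> s)) is true.
      At 2: <>s | (p | (<>s -> s)) is true.
      At 4: <>s | (p | (<>s -> s)) is true.
      At 5: <>s | (p | (<>s -> s)) is true.
    So [](<>s | (p | (<>s -> s))) is true at 2.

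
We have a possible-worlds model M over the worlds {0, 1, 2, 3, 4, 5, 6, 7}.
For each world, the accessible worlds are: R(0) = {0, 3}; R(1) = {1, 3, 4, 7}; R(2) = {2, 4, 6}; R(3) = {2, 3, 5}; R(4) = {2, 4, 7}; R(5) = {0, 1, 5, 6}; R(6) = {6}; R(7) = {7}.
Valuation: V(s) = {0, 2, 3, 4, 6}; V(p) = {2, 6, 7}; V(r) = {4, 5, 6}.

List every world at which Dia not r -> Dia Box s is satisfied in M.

Let φ = Dia not r -> Dia Box s. Evaluate φ at each world:
  0 (successors {0, 3}): φ is true.
  1 (successors {1, 3, 4, 7}): φ is false.
  2 (successors {2, 4, 6}): φ is true.
  3 (successors {2, 3, 5}): φ is true.
  4 (successors {2, 4, 7}): φ is true.
  5 (successors {0, 1, 5, 6}): φ is true.
  6 (successors {6}): φ is true.
  7 (successors {7}): φ is false.
For instance, at 4:
  At 4: Dia not r is true, Dia Box s is true, so Dia not r -> Dia Box s is true.
    At 4: Dia not r requires not r at some successor in {2, 4, 7}.
      not r holds at 2, so Dia not r is true at 4.
    At 4: Dia Box s requires Box s at some successor in {2, 4, 7}.
      Box s holds at 2, so Dia Box s is true at 4.
Satisfying worlds: {0, 2, 3, 4, 5, 6}

0, 2, 3, 4, 5, 6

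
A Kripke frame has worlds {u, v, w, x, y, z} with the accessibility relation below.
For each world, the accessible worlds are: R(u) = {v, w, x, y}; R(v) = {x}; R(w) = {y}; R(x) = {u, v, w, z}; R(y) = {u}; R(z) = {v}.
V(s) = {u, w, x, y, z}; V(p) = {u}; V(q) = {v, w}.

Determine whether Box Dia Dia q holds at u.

No

Recall that Box ψ holds at a world iff ψ holds at every accessible world, and Dia ψ holds iff ψ holds at some accessible world.
At u: Box Dia Dia q requires Dia Dia q at every successor {v, w, x, y}.
  Dia Dia q fails at w, so Box Dia Dia q is false at u.
    At w: Dia Dia q requires Dia q at some successor in {y}.
      At y: Dia q is false.
    So Dia Dia q is false at w.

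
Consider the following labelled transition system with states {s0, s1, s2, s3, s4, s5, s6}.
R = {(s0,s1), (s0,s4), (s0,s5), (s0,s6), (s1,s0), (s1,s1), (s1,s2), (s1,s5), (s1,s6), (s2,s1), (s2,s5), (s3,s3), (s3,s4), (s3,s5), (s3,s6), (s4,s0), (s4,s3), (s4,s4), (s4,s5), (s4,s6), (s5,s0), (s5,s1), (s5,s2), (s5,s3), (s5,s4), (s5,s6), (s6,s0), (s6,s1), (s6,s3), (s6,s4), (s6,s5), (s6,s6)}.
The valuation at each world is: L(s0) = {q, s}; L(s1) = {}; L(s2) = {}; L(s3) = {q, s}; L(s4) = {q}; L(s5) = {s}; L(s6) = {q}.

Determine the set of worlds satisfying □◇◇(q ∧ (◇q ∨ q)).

Let φ = □◇◇(q ∧ (◇q ∨ q)). Evaluate φ at each world:
  s0 (successors {s1, s4, s5, s6}): φ is true.
  s1 (successors {s0, s1, s2, s5, s6}): φ is true.
  s2 (successors {s1, s5}): φ is true.
  s3 (successors {s3, s4, s5, s6}): φ is true.
  s4 (successors {s0, s3, s4, s5, s6}): φ is true.
  s5 (successors {s0, s1, s2, s3, s4, s6}): φ is true.
  s6 (successors {s0, s1, s3, s4, s5, s6}): φ is true.
For instance, at s3:
  At s3: □◇◇(q ∧ (◇q ∨ q)) requires ◇◇(q ∧ (◇q ∨ q)) at every successor {s3, s4, s5, s6}.
    At s3: ◇◇(q ∧ (◇q ∨ q)) is true.
    At s4: ◇◇(q ∧ (◇q ∨ q)) is true.
    At s5: ◇◇(q ∧ (◇q ∨ q)) is true.
    At s6: ◇◇(q ∧ (◇q ∨ q)) is true.
  So □◇◇(q ∧ (◇q ∨ q)) is true at s3.
Satisfying worlds: {s0, s1, s2, s3, s4, s5, s6}

s0, s1, s2, s3, s4, s5, s6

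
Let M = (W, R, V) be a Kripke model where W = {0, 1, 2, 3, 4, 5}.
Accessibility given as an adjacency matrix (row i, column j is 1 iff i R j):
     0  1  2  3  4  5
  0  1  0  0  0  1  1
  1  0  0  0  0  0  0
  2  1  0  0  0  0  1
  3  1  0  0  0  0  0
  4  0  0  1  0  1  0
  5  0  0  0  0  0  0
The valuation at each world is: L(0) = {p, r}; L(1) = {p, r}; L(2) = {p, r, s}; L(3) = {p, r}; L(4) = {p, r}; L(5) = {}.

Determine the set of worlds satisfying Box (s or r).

Let φ = Box (s or r). Evaluate φ at each world:
  0 (successors {0, 4, 5}): φ is false.
  1 (successors ∅): φ is true.
  2 (successors {0, 5}): φ is false.
  3 (successors {0}): φ is true.
  4 (successors {2, 4}): φ is true.
  5 (successors ∅): φ is true.
For instance, at 4:
  At 4: Box (s or r) requires s or r at every successor {2, 4}.
    At 2: s or r is true.
    At 4: s or r is true.
  So Box (s or r) is true at 4.
Satisfying worlds: {1, 3, 4, 5}

1, 3, 4, 5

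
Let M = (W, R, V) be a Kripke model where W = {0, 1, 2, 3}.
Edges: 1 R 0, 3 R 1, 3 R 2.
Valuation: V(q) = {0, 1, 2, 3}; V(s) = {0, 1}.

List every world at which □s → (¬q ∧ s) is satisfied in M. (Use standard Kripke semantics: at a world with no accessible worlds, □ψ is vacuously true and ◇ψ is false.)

Recall that □ψ holds at a world iff ψ holds at every accessible world, and ◇ψ holds iff ψ holds at some accessible world.
Let φ = □s → (¬q ∧ s). Evaluate φ at each world:
  0 (successors ∅): φ is false.
  1 (successors {0}): φ is false.
  2 (successors ∅): φ is false.
  3 (successors {1, 2}): φ is true.
For instance, at 3:
  At 3: □s is false, ¬q ∧ s is false, so □s → (¬q ∧ s) is true.
    At 3: □s requires s at every successor {1, 2}.
      s fails at 2, so □s is false at 3.
Satisfying worlds: {3}

3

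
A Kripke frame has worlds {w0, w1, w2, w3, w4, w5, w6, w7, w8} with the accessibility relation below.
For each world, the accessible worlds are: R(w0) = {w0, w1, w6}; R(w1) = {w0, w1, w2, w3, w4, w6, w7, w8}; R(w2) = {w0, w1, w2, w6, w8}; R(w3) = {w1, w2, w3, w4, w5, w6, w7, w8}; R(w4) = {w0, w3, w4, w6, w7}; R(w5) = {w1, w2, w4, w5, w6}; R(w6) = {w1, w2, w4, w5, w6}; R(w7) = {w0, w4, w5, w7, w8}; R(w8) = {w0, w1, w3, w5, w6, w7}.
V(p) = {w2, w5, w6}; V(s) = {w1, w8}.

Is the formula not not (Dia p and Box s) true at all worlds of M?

No

Recall that Box ψ holds at a world iff ψ holds at every accessible world, and Dia ψ holds iff ψ holds at some accessible world.
Let φ = not not (Dia p and Box s). Evaluate φ at each world:
  w0 (successors {w0, w1, w6}): φ is false.
  w1 (successors {w0, w1, w2, w3, w4, w6, w7, w8}): φ is false.
  w2 (successors {w0, w1, w2, w6, w8}): φ is false.
  w3 (successors {w1, w2, w3, w4, w5, w6, w7, w8}): φ is false.
  w4 (successors {w0, w3, w4, w6, w7}): φ is false.
  w5 (successors {w1, w2, w4, w5, w6}): φ is false.
  w6 (successors {w1, w2, w4, w5, w6}): φ is false.
  w7 (successors {w0, w4, w5, w7, w8}): φ is false.
  w8 (successors {w0, w1, w3, w5, w6, w7}): φ is false.
Detail at w0 (counterexample):
  At w0: not (Dia p and Box s) is true, so not not (Dia p and Box s) is false.
    At w0: Dia p and Box s is false, so not (Dia p and Box s) is true.
      At w0: Dia p is true, Box s is false, so Dia p and Box s is false.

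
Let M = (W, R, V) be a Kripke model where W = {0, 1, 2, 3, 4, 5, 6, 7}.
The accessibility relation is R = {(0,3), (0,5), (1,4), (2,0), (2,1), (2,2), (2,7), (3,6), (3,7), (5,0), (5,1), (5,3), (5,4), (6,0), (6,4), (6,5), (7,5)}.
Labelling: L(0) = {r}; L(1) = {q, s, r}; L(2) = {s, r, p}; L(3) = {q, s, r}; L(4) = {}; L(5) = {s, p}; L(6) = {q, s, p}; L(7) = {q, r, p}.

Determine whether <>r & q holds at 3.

Yes

At 3: <>r is true, q is true, so <>r & q is true.
  At 3: <>r requires r at some successor in {6, 7}.
    r holds at 7, so <>r is true at 3.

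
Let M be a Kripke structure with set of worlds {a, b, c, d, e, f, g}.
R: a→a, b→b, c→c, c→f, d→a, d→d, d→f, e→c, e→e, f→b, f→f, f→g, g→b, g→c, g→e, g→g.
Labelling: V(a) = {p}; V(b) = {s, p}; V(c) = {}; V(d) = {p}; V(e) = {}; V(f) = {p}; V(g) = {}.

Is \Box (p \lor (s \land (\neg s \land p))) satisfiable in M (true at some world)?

Let φ = \Box (p \lor (s \land (\neg s \land p))). Evaluate φ at each world:
  a (successors {a}): φ is true.
  b (successors {b}): φ is true.
  c (successors {c, f}): φ is false.
  d (successors {a, d, f}): φ is true.
  e (successors {c, e}): φ is false.
  f (successors {b, f, g}): φ is false.
  g (successors {b, c, e, g}): φ is false.
Detail at a (witness):
  At a: \Box (p \lor (s \land (\neg s \land p))) requires p \lor (s \land (\neg s \land p)) at every successor {a}.
    At a: p \lor (s \land (\neg s \land p)) is true.
  So \Box (p \lor (s \land (\neg s \land p))) is true at a.

Yes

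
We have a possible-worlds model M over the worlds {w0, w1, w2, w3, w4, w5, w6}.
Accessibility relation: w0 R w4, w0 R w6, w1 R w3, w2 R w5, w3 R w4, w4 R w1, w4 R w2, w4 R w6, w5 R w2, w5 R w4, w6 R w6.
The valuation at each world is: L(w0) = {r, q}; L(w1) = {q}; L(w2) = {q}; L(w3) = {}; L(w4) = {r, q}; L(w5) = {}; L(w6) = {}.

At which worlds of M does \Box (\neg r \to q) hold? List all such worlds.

Recall that \Box ψ holds at a world iff ψ holds at every accessible world, and \Diamond ψ holds iff ψ holds at some accessible world.
Let φ = \Box (\neg r \to q). Evaluate φ at each world:
  w0 (successors {w4, w6}): φ is false.
  w1 (successors {w3}): φ is false.
  w2 (successors {w5}): φ is false.
  w3 (successors {w4}): φ is true.
  w4 (successors {w1, w2, w6}): φ is false.
  w5 (successors {w2, w4}): φ is true.
  w6 (successors {w6}): φ is false.
For instance, at w6:
  At w6: \Box (\neg r \to q) requires \neg r \to q at every successor {w6}.
    \neg r \to q fails at w6, so \Box (\neg r \to q) is false at w6.
Satisfying worlds: {w3, w5}

w3, w5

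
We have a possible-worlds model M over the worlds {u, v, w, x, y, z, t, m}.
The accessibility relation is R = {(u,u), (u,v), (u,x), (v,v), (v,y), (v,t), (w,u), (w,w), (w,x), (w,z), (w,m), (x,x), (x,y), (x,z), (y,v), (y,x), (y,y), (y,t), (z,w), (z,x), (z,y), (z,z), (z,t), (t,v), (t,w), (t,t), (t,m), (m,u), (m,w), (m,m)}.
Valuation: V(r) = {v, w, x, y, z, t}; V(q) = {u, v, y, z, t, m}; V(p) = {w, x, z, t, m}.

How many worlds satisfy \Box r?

Let φ = \Box r. Evaluate φ at each world:
  u (successors {u, v, x}): φ is false.
  v (successors {v, y, t}): φ is true.
  w (successors {u, w, x, z, m}): φ is false.
  x (successors {x, y, z}): φ is true.
  y (successors {v, x, y, t}): φ is true.
  z (successors {w, x, y, z, t}): φ is true.
  t (successors {v, w, t, m}): φ is false.
  m (successors {u, w, m}): φ is false.
For instance, at x:
  At x: \Box r requires r at every successor {x, y, z}.
    At x: r is true.
    At y: r is true.
    At z: r is true.
  So \Box r is true at x.
Satisfying worlds: {v, x, y, z}

4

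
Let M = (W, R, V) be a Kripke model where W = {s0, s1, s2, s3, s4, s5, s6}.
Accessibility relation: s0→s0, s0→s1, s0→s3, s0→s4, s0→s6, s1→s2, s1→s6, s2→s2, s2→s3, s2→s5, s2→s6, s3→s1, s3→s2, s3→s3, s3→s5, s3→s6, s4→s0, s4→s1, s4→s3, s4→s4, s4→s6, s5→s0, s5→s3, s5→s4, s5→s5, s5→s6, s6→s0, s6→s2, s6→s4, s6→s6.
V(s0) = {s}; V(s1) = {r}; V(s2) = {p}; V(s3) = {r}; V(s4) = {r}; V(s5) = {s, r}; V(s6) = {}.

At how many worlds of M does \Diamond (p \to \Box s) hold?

7

Recall that \Box ψ holds at a world iff ψ holds at every accessible world, and \Diamond ψ holds iff ψ holds at some accessible world.
Let φ = \Diamond (p \to \Box s). Evaluate φ at each world:
  s0 (successors {s0, s1, s3, s4, s6}): φ is true.
  s1 (successors {s2, s6}): φ is true.
  s2 (successors {s2, s3, s5, s6}): φ is true.
  s3 (successors {s1, s2, s3, s5, s6}): φ is true.
  s4 (successors {s0, s1, s3, s4, s6}): φ is true.
  s5 (successors {s0, s3, s4, s5, s6}): φ is true.
  s6 (successors {s0, s2, s4, s6}): φ is true.
For instance, at s2:
  At s2: \Diamond (p \to \Box s) requires p \to \Box s at some successor in {s2, s3, s5, s6}.
    p \to \Box s holds at s3, so \Diamond (p \to \Box s) is true at s2.
      At s3: p is false, \Box s is false, so p \to \Box s is true.
Satisfying worlds: {s0, s1, s2, s3, s4, s5, s6}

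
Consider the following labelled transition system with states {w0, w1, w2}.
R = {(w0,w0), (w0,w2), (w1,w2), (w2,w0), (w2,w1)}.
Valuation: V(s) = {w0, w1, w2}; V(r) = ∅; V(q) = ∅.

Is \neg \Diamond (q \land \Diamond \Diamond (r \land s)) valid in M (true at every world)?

Let φ = \neg \Diamond (q \land \Diamond \Diamond (r \land s)). Evaluate φ at each world:
  w0 (successors {w0, w2}): φ is true.
  w1 (successors {w2}): φ is true.
  w2 (successors {w0, w1}): φ is true.
For instance, at w0:
  At w0: \Diamond (q \land \Diamond \Diamond (r \land s)) is false, so \neg \Diamond (q \land \Diamond \Diamond (r \land s)) is true.
    At w0: \Diamond (q \land \Diamond \Diamond (r \land s)) requires q \land \Diamond \Diamond (r \land s) at some successor in {w0, w2}.
      At w0: q \land \Diamond \Diamond (r \land s) is false.
      At w2: q \land \Diamond \Diamond (r \land s) is false.
    So \Diamond (q \land \Diamond \Diamond (r \land s)) is false at w0.

Yes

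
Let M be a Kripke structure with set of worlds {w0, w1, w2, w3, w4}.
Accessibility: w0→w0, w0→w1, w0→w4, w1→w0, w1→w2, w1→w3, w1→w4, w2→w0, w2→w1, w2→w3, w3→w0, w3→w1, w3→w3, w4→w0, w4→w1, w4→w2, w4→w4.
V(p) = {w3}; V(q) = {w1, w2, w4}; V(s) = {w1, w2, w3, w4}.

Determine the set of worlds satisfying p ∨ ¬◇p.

w0, w3, w4

Let φ = p ∨ ¬◇p. Evaluate φ at each world:
  w0 (successors {w0, w1, w4}): φ is true.
  w1 (successors {w0, w2, w3, w4}): φ is false.
  w2 (successors {w0, w1, w3}): φ is false.
  w3 (successors {w0, w1, w3}): φ is true.
  w4 (successors {w0, w1, w2, w4}): φ is true.
For instance, at w0:
  At w0: p is false, ¬◇p is true, so p ∨ ¬◇p is true.
    At w0: ◇p is false, so ¬◇p is true.
      At w0: ◇p requires p at some successor in {w0, w1, w4}.
        At w0: p is false.
        At w1: p is false.
        At w4: p is false.
      So ◇p is false at w0.
Satisfying worlds: {w0, w3, w4}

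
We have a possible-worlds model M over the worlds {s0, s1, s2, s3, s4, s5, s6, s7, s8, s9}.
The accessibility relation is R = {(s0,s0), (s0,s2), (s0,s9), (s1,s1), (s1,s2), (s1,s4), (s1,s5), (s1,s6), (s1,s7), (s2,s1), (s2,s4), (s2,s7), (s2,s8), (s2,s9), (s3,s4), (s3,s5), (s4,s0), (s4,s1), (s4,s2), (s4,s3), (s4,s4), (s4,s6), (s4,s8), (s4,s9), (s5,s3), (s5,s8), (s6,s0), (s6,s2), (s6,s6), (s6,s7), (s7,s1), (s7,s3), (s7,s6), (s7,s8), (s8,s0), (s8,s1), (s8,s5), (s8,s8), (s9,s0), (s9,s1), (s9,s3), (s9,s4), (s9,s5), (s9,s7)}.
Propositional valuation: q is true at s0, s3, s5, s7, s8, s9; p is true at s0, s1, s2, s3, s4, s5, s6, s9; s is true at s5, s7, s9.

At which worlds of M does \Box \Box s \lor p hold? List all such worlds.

Let φ = \Box \Box s \lor p. Evaluate φ at each world:
  s0 (successors {s0, s2, s9}): φ is true.
  s1 (successors {s1, s2, s4, s5, s6, s7}): φ is true.
  s2 (successors {s1, s4, s7, s8, s9}): φ is true.
  s3 (successors {s4, s5}): φ is true.
  s4 (successors {s0, s1, s2, s3, s4, s6, s8, s9}): φ is true.
  s5 (successors {s3, s8}): φ is true.
  s6 (successors {s0, s2, s6, s7}): φ is true.
  s7 (successors {s1, s3, s6, s8}): φ is false.
  s8 (successors {s0, s1, s5, s8}): φ is false.
  s9 (successors {s0, s1, s3, s4, s5, s7}): φ is true.
For instance, at s4:
  At s4: \Box \Box s is false, p is true, so \Box \Box s \lor p is true.
    At s4: \Box \Box s requires \Box s at every successor {s0, s1, s2, s3, s4, s6, s8, s9}.
      \Box s fails at s0, so \Box \Box s is false at s4.
Satisfying worlds: {s0, s1, s2, s3, s4, s5, s6, s9}

s0, s1, s2, s3, s4, s5, s6, s9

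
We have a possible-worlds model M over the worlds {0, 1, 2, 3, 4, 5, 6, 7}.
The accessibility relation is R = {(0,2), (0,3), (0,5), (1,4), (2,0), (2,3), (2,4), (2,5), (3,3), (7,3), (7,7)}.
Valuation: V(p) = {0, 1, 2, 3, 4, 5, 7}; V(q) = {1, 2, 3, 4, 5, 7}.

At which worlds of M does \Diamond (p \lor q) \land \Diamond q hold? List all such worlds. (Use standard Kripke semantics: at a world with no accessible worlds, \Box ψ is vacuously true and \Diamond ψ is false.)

0, 1, 2, 3, 7

Let φ = \Diamond (p \lor q) \land \Diamond q. Evaluate φ at each world:
  0 (successors {2, 3, 5}): φ is true.
  1 (successors {4}): φ is true.
  2 (successors {0, 3, 4, 5}): φ is true.
  3 (successors {3}): φ is true.
  4 (successors ∅): φ is false.
  5 (successors ∅): φ is false.
  6 (successors ∅): φ is false.
  7 (successors {3, 7}): φ is true.
For instance, at 0:
  At 0: \Diamond (p \lor q) is true, \Diamond q is true, so \Diamond (p \lor q) \land \Diamond q is true.
    At 0: \Diamond (p \lor q) requires p \lor q at some successor in {2, 3, 5}.
      p \lor q holds at 2, so \Diamond (p \lor q) is true at 0.
    At 0: \Diamond q requires q at some successor in {2, 3, 5}.
      q holds at 2, so \Diamond q is true at 0.
Satisfying worlds: {0, 1, 2, 3, 7}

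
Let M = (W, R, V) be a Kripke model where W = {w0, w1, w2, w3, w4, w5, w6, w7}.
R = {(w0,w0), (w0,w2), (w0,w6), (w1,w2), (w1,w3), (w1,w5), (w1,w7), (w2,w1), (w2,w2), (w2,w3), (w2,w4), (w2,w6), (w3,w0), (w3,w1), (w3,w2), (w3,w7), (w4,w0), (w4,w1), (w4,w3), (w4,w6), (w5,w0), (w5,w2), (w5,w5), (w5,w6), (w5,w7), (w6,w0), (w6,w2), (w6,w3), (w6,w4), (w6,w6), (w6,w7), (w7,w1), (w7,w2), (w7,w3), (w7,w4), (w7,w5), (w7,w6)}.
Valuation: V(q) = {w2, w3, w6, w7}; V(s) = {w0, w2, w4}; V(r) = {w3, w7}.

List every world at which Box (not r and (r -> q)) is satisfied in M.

w0

Recall that Box ψ holds at a world iff ψ holds at every accessible world, and Dia ψ holds iff ψ holds at some accessible world.
Let φ = Box (not r and (r -> q)). Evaluate φ at each world:
  w0 (successors {w0, w2, w6}): φ is true.
  w1 (successors {w2, w3, w5, w7}): φ is false.
  w2 (successors {w1, w2, w3, w4, w6}): φ is false.
  w3 (successors {w0, w1, w2, w7}): φ is false.
  w4 (successors {w0, w1, w3, w6}): φ is false.
  w5 (successors {w0, w2, w5, w6, w7}): φ is false.
  w6 (successors {w0, w2, w3, w4, w6, w7}): φ is false.
  w7 (successors {w1, w2, w3, w4, w5, w6}): φ is false.
For instance, at w2:
  At w2: Box (not r and (r -> q)) requires not r and (r -> q) at every successor {w1, w2, w3, w4, w6}.
    not r and (r -> q) fails at w3, so Box (not r and (r -> q)) is false at w2.
Satisfying worlds: {w0}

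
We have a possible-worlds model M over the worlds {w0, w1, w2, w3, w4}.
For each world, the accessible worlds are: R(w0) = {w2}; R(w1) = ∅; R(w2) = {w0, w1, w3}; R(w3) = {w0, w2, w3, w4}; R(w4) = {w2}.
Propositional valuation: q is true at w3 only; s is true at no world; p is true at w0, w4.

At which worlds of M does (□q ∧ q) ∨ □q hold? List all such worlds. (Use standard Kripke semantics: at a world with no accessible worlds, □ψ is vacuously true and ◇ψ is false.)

Let φ = (□q ∧ q) ∨ □q. Evaluate φ at each world:
  w0 (successors {w2}): φ is false.
  w1 (successors ∅): φ is true.
  w2 (successors {w0, w1, w3}): φ is false.
  w3 (successors {w0, w2, w3, w4}): φ is false.
  w4 (successors {w2}): φ is false.
For instance, at w2:
  At w2: □q ∧ q is false, □q is false, so (□q ∧ q) ∨ □q is false.
    At w2: □q is false, q is false, so □q ∧ q is false.
      At w2: □q requires q at every successor {w0, w1, w3}.
        q fails at w0, so □q is false at w2.
    At w2: □q requires q at every successor {w0, w1, w3}.
      q fails at w0, so □q is false at w2.
Satisfying worlds: {w1}

w1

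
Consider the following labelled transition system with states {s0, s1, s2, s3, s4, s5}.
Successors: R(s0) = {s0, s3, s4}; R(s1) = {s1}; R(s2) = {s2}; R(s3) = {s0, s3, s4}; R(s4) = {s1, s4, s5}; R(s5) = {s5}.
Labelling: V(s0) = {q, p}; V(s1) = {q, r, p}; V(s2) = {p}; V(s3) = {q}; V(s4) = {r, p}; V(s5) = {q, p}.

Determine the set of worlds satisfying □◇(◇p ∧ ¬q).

Recall that □ψ holds at a world iff ψ holds at every accessible world, and ◇ψ holds iff ψ holds at some accessible world.
Let φ = □◇(◇p ∧ ¬q). Evaluate φ at each world:
  s0 (successors {s0, s3, s4}): φ is true.
  s1 (successors {s1}): φ is false.
  s2 (successors {s2}): φ is true.
  s3 (successors {s0, s3, s4}): φ is true.
  s4 (successors {s1, s4, s5}): φ is false.
  s5 (successors {s5}): φ is false.
For instance, at s3:
  At s3: □◇(◇p ∧ ¬q) requires ◇(◇p ∧ ¬q) at every successor {s0, s3, s4}.
      At s0: ◇(◇p ∧ ¬q) requires ◇p ∧ ¬q at some successor in {s0, s3, s4}.
        ◇p ∧ ¬q holds at s4, so ◇(◇p ∧ ¬q) is true at s0.
      At s3: ◇(◇p ∧ ¬q) requires ◇p ∧ ¬q at some successor in {s0, s3, s4}.
        ◇p ∧ ¬q holds at s4, so ◇(◇p ∧ ¬q) is true at s3.
      At s4: ◇(◇p ∧ ¬q) requires ◇p ∧ ¬q at some successor in {s1, s4, s5}.
        ◇p ∧ ¬q holds at s4, so ◇(◇p ∧ ¬q) is true at s4.
  So □◇(◇p ∧ ¬q) is true at s3.
Satisfying worlds: {s0, s2, s3}

s0, s2, s3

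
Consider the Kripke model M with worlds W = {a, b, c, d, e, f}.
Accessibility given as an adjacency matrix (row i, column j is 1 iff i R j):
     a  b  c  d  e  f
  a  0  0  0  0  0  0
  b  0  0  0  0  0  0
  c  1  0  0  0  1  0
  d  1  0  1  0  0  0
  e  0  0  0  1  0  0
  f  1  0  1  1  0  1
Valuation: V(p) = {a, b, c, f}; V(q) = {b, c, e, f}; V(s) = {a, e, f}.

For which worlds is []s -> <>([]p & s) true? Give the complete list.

c, d, e, f

Let φ = []s -> <>([]p & s). Evaluate φ at each world:
  a (successors ∅): φ is false.
  b (successors ∅): φ is false.
  c (successors {a, e}): φ is true.
  d (successors {a, c}): φ is true.
  e (successors {d}): φ is true.
  f (successors {a, c, d, f}): φ is true.
For instance, at d:
  At d: []s is false, <>([]p & s) is true, so []s -> <>([]p & s) is true.
    At d: []s requires s at every successor {a, c}.
      s fails at c, so []s is false at d.
    At d: <>([]p & s) requires []p & s at some successor in {a, c}.
      []p & s holds at a, so <>([]p & s) is true at d.
Satisfying worlds: {c, d, e, f}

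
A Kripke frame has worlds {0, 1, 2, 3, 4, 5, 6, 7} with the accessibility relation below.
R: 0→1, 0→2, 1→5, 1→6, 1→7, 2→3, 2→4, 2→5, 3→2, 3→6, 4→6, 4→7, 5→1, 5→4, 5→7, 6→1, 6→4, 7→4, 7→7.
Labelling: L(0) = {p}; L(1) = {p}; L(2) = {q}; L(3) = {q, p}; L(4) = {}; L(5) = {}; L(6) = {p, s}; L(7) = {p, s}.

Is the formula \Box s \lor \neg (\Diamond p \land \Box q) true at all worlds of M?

Recall that \Box ψ holds at a world iff ψ holds at every accessible world, and \Diamond ψ holds iff ψ holds at some accessible world.
Let φ = \Box s \lor \neg (\Diamond p \land \Box q). Evaluate φ at each world:
  0 (successors {1, 2}): φ is true.
  1 (successors {5, 6, 7}): φ is true.
  2 (successors {3, 4, 5}): φ is true.
  3 (successors {2, 6}): φ is true.
  4 (successors {6, 7}): φ is true.
  5 (successors {1, 4, 7}): φ is true.
  6 (successors {1, 4}): φ is true.
  7 (successors {4, 7}): φ is true.
For instance, at 4:
  At 4: \Box s is true, \neg (\Diamond p \land \Box q) is true, so \Box s \lor \neg (\Diamond p \land \Box q) is true.
    At 4: \Box s requires s at every successor {6, 7}.
      At 6: s is true.
      At 7: s is true.
    So \Box s is true at 4.
    At 4: \Diamond p \land \Box q is false, so \neg (\Diamond p \land \Box q) is true.
      At 4: \Diamond p is true, \Box q is false, so \Diamond p \land \Box q is false.

Yes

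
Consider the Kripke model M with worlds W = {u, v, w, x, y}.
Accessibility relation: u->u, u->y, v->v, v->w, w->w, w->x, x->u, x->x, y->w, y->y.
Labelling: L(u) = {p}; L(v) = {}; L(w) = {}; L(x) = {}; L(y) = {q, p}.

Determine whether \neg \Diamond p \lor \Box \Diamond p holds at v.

Yes

Recall that \Box ψ holds at a world iff ψ holds at every accessible world, and \Diamond ψ holds iff ψ holds at some accessible world.
At v: \neg \Diamond p is true, \Box \Diamond p is false, so \neg \Diamond p \lor \Box \Diamond p is true.
  At v: \Diamond p is false, so \neg \Diamond p is true.
    At v: \Diamond p requires p at some successor in {v, w}.
      At v: p is false.
      At w: p is false.
    So \Diamond p is false at v.
  At v: \Box \Diamond p requires \Diamond p at every successor {v, w}.
    \Diamond p fails at v, so \Box \Diamond p is false at v.
      At v: \Diamond p requires p at some successor in {v, w}.
        At v: p is false.
        At w: p is false.
      So \Diamond p is false at v.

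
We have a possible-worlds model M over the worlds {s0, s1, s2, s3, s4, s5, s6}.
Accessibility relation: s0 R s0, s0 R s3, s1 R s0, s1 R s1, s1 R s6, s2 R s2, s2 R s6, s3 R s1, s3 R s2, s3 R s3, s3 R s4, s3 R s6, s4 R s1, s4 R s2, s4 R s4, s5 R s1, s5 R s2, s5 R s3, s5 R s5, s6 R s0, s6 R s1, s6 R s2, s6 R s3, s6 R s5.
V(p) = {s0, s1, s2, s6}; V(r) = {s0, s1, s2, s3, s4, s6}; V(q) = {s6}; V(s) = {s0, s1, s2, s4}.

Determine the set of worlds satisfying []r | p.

Let φ = []r | p. Evaluate φ at each world:
  s0 (successors {s0, s3}): φ is true.
  s1 (successors {s0, s1, s6}): φ is true.
  s2 (successors {s2, s6}): φ is true.
  s3 (successors {s1, s2, s3, s4, s6}): φ is true.
  s4 (successors {s1, s2, s4}): φ is true.
  s5 (successors {s1, s2, s3, s5}): φ is false.
  s6 (successors {s0, s1, s2, s3, s5}): φ is true.
For instance, at s5:
  At s5: []r is false, p is false, so []r | p is false.
    At s5: []r requires r at every successor {s1, s2, s3, s5}.
      r fails at s5, so []r is false at s5.
Satisfying worlds: {s0, s1, s2, s3, s4, s6}

s0, s1, s2, s3, s4, s6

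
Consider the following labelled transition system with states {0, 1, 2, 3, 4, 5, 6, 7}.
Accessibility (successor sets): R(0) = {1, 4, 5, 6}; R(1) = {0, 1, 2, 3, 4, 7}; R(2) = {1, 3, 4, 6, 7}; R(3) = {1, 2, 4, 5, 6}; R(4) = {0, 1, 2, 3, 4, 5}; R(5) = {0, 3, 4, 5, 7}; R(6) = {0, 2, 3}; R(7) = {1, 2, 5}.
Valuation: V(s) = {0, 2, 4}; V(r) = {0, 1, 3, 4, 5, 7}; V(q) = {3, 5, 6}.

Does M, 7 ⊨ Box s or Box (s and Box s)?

No

Recall that Box ψ holds at a world iff ψ holds at every accessible world, and Dia ψ holds iff ψ holds at some accessible world.
At 7: Box s is false, Box (s and Box s) is false, so Box s or Box (s and Box s) is false.
  At 7: Box s requires s at every successor {1, 2, 5}.
    s fails at 1, so Box s is false at 7.
  At 7: Box (s and Box s) requires s and Box s at every successor {1, 2, 5}.
    s and Box s fails at 1, so Box (s and Box s) is false at 7.
      At 1: s is false, Box s is false, so s and Box s is false.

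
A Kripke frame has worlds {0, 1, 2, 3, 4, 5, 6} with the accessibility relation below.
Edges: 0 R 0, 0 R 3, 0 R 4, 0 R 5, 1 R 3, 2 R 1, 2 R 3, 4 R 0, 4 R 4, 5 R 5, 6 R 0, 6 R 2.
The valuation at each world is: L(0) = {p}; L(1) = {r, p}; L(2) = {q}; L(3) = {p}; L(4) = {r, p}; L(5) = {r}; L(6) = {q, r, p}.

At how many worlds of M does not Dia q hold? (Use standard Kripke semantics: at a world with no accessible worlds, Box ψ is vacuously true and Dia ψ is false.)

Let φ = not Dia q. Evaluate φ at each world:
  0 (successors {0, 3, 4, 5}): φ is true.
  1 (successors {3}): φ is true.
  2 (successors {1, 3}): φ is true.
  3 (successors ∅): φ is true.
  4 (successors {0, 4}): φ is true.
  5 (successors {5}): φ is true.
  6 (successors {0, 2}): φ is false.
For instance, at 2:
  At 2: Dia q is false, so not Dia q is true.
    At 2: Dia q requires q at some successor in {1, 3}.
      At 1: q is false.
      At 3: q is false.
    So Dia q is false at 2.
Satisfying worlds: {0, 1, 2, 3, 4, 5}

6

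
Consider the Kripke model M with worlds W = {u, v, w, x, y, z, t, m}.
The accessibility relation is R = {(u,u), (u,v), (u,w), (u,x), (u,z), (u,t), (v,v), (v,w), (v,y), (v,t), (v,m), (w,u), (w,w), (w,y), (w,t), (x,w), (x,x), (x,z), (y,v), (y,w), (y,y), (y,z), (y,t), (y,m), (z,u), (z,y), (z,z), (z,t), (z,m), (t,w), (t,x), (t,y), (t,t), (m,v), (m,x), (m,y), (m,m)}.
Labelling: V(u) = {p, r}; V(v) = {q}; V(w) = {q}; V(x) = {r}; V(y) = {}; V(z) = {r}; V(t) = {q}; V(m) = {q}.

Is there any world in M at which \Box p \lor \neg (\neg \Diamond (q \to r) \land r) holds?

Yes

Let φ = \Box p \lor \neg (\neg \Diamond (q \to r) \land r). Evaluate φ at each world:
  u (successors {u, v, w, x, z, t}): φ is true.
  v (successors {v, w, y, t, m}): φ is true.
  w (successors {u, w, y, t}): φ is true.
  x (successors {w, x, z}): φ is true.
  y (successors {v, w, y, z, t, m}): φ is true.
  z (successors {u, y, z, t, m}): φ is true.
  t (successors {w, x, y, t}): φ is true.
  m (successors {v, x, y, m}): φ is true.
Detail at u (witness):
  At u: \Box p is false, \neg (\neg \Diamond (q \to r) \land r) is true, so \Box p \lor \neg (\neg \Diamond (q \to r) \land r) is true.
    At u: \Box p requires p at every successor {u, v, w, x, z, t}.
      p fails at v, so \Box p is false at u.
    At u: \neg \Diamond (q \to r) \land r is false, so \neg (\neg \Diamond (q \to r) \land r) is true.
      At u: \neg \Diamond (q \to r) is false, r is true, so \neg \Diamond (q \to r) \land r is false.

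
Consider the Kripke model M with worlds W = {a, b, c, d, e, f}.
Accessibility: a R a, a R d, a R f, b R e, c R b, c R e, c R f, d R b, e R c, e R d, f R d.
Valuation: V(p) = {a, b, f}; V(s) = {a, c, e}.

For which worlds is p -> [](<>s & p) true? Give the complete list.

Recall that []ψ holds at a world iff ψ holds at every accessible world, and <>ψ holds iff ψ holds at some accessible world.
Let φ = p -> [](<>s & p). Evaluate φ at each world:
  a (successors {a, d, f}): φ is false.
  b (successors {e}): φ is false.
  c (successors {b, e, f}): φ is true.
  d (successors {b}): φ is true.
  e (successors {c, d}): φ is true.
  f (successors {d}): φ is false.
For instance, at d:
  At d: p is false, [](<>s & p) is true, so p -> [](<>s & p) is true.
    At d: [](<>s & p) requires <>s & p at every successor {b}.
      At b: <>s & p is true.
    So [](<>s & p) is true at d.
Satisfying worlds: {c, d, e}

c, d, e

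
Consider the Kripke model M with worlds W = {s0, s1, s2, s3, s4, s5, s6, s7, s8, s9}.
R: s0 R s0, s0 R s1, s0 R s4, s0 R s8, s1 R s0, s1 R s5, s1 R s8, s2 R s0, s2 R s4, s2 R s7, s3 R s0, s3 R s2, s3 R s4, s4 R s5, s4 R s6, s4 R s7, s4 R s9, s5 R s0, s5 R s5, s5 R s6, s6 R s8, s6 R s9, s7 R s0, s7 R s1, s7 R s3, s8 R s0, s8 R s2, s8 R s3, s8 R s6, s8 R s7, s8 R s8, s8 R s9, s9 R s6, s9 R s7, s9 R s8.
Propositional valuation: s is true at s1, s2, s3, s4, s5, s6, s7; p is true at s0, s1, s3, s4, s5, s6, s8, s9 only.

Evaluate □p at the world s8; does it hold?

Recall that □ψ holds at a world iff ψ holds at every accessible world, and ◇ψ holds iff ψ holds at some accessible world.
At s8: □p requires p at every successor {s0, s2, s3, s6, s7, s8, s9}.
  p fails at s2, so □p is false at s8.

No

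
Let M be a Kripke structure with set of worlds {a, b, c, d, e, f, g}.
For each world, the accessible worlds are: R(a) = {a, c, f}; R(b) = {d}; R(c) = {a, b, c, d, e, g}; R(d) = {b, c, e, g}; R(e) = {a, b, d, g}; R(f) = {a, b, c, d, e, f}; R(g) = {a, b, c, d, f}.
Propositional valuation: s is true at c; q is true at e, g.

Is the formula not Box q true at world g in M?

At g: Box q is false, so not Box q is true.
  At g: Box q requires q at every successor {a, b, c, d, f}.
    q fails at a, so Box q is false at g.

Yes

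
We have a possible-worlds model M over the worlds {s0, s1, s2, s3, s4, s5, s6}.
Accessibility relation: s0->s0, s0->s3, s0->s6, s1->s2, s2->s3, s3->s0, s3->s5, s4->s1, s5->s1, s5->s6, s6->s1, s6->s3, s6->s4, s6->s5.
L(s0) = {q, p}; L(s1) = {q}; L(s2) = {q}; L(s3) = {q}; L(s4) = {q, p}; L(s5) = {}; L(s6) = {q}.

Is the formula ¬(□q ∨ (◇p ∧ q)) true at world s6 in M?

No

At s6: □q ∨ (◇p ∧ q) is true, so ¬(□q ∨ (◇p ∧ q)) is false.
  At s6: □q is false, ◇p ∧ q is true, so □q ∨ (◇p ∧ q) is true.
    At s6: □q requires q at every successor {s1, s3, s4, s5}.
      q fails at s5, so □q is false at s6.
    At s6: ◇p is true, q is true, so ◇p ∧ q is true.
      At s6: ◇p requires p at some successor in {s1, s3, s4, s5}.
        p holds at s4, so ◇p is true at s6.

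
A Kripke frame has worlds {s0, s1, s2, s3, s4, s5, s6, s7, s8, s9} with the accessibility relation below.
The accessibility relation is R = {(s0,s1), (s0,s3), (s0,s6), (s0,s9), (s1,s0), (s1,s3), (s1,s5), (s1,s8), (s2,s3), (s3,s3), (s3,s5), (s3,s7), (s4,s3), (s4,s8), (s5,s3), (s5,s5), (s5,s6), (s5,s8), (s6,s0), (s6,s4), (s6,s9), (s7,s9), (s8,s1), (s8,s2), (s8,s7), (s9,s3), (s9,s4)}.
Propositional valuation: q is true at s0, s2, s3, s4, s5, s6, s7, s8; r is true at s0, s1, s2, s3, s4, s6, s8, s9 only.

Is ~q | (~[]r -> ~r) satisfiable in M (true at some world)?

Yes

Let φ = ~q | (~[]r -> ~r). Evaluate φ at each world:
  s0 (successors {s1, s3, s6, s9}): φ is true.
  s1 (successors {s0, s3, s5, s8}): φ is true.
  s2 (successors {s3}): φ is true.
  s3 (successors {s3, s5, s7}): φ is false.
  s4 (successors {s3, s8}): φ is true.
  s5 (successors {s3, s5, s6, s8}): φ is true.
  s6 (successors {s0, s4, s9}): φ is true.
  s7 (successors {s9}): φ is true.
  s8 (successors {s1, s2, s7}): φ is false.
  s9 (successors {s3, s4}): φ is true.
Detail at s0 (witness):
  At s0: ~q is false, ~[]r -> ~r is true, so ~q | (~[]r -> ~r) is true.
    At s0: ~[]r is false, ~r is false, so ~[]r -> ~r is true.
      At s0: []r is true, so ~[]r is false.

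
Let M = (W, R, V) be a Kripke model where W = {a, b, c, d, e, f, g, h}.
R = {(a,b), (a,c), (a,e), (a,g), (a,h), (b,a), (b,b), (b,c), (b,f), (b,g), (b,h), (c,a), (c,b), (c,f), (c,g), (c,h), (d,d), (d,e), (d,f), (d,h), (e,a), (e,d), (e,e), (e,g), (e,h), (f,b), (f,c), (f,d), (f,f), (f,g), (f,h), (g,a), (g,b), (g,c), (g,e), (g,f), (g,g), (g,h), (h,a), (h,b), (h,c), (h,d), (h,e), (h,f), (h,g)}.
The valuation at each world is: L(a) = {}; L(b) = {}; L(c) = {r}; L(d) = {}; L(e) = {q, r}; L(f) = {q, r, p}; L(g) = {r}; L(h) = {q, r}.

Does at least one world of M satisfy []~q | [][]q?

No

Let φ = []~q | [][]q. Evaluate φ at each world:
  a (successors {b, c, e, g, h}): φ is false.
  b (successors {a, b, c, f, g, h}): φ is false.
  c (successors {a, b, f, g, h}): φ is false.
  d (successors {d, e, f, h}): φ is false.
  e (successors {a, d, e, g, h}): φ is false.
  f (successors {b, c, d, f, g, h}): φ is false.
  g (successors {a, b, c, e, f, g, h}): φ is false.
  h (successors {a, b, c, d, e, f, g}): φ is false.
For instance, at g:
  At g: []~q is false, [][]q is false, so []~q | [][]q is false.
    At g: []~q requires ~q at every successor {a, b, c, e, f, g, h}.
      ~q fails at e, so []~q is false at g.
    At g: [][]q requires []q at every successor {a, b, c, e, f, g, h}.
      []q fails at a, so [][]q is false at g.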